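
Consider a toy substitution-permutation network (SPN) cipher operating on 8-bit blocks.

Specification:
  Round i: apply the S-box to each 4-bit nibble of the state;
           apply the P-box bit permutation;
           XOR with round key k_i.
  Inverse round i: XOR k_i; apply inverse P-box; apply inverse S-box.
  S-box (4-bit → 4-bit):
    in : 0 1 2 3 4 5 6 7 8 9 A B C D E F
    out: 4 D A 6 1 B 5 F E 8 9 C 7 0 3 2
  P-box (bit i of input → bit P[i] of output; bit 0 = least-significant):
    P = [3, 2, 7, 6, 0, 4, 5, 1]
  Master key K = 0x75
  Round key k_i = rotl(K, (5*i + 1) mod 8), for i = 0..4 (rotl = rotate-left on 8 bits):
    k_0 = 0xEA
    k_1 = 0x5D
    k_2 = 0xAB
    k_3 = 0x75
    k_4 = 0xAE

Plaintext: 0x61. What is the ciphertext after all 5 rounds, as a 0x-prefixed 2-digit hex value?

0xE1

s_0 = plaintext = 0x61
s_1 = Round(s_0, k_0) = 0x03
s_2 = Round(s_1, k_1) = 0xF9
s_3 = Round(s_2, k_2) = 0xFB
s_4 = Round(s_3, k_3) = 0xA5
s_5 = Round(s_4, k_4) = 0xE1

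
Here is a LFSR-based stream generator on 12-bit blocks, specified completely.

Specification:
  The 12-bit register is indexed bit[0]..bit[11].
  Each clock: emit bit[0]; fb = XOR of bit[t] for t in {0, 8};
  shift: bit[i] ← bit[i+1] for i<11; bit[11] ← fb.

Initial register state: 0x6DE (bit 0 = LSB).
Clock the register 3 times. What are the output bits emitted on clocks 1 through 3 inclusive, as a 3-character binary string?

reg_0 = 0x6DE
clock 1: out=0, reg = 0x36F
clock 2: out=1, reg = 0x1B7
clock 3: out=1, reg = 0x0DB

011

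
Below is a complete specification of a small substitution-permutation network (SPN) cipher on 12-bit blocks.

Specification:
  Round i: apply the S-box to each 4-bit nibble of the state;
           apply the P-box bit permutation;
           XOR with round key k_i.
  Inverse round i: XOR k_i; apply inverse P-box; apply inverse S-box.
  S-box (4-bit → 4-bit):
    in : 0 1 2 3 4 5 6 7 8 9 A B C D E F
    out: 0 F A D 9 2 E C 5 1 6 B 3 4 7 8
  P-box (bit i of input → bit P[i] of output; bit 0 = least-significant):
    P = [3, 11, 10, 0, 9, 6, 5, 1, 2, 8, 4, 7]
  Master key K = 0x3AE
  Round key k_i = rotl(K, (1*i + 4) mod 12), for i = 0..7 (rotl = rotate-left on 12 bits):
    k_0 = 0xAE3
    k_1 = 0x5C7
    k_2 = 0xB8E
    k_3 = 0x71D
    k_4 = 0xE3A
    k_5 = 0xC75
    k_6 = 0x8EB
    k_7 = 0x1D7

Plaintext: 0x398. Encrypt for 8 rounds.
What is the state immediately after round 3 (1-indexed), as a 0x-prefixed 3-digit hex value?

s_0 = plaintext = 0x398
s_1 = Round(s_0, k_0) = 0xC7F
s_2 = Round(s_1, k_1) = 0x4E0
s_3 = Round(s_2, k_2) = 0x96A
s_4 = Round(s_3, k_3) = 0xB7B
s_5 = Round(s_4, k_4) = 0x795
s_6 = Round(s_5, k_5) = 0x6E5
s_7 = Round(s_6, k_6) = 0x31B
s_8 = Round(s_7, k_7) = 0xB28

0x96A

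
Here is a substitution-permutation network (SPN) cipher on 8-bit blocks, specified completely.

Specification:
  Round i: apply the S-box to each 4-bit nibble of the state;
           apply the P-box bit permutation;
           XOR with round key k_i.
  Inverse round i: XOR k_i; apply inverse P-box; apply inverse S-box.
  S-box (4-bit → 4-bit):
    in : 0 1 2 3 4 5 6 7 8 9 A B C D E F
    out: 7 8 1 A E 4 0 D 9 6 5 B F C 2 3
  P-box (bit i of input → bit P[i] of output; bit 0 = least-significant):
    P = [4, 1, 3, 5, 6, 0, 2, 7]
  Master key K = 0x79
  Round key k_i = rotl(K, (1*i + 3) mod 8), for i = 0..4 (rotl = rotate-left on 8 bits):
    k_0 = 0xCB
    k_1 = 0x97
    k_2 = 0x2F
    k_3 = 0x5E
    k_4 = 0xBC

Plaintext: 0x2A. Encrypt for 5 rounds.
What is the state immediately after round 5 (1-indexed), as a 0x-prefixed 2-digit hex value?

0x35

s_0 = plaintext = 0x2A
s_1 = Round(s_0, k_0) = 0x93
s_2 = Round(s_1, k_1) = 0xB0
s_3 = Round(s_2, k_2) = 0xF4
s_4 = Round(s_3, k_3) = 0x35
s_5 = Round(s_4, k_4) = 0x35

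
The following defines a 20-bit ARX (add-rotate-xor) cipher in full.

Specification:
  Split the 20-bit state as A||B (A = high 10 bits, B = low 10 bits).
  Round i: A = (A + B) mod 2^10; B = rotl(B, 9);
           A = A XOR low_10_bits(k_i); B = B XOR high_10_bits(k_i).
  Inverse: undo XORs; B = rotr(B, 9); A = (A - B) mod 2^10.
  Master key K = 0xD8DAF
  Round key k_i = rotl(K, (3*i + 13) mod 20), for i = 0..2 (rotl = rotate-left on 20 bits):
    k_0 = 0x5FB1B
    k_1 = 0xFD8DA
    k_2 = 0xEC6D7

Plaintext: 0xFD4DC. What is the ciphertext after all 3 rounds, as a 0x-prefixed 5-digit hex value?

0x6A60E

s_0 = plaintext = 0xFD4DC
s_1 = Round(s_0, k_0) = 0xF2910
s_2 = Round(s_1, k_1) = 0x0037E
s_3 = Round(s_2, k_2) = 0x6A60E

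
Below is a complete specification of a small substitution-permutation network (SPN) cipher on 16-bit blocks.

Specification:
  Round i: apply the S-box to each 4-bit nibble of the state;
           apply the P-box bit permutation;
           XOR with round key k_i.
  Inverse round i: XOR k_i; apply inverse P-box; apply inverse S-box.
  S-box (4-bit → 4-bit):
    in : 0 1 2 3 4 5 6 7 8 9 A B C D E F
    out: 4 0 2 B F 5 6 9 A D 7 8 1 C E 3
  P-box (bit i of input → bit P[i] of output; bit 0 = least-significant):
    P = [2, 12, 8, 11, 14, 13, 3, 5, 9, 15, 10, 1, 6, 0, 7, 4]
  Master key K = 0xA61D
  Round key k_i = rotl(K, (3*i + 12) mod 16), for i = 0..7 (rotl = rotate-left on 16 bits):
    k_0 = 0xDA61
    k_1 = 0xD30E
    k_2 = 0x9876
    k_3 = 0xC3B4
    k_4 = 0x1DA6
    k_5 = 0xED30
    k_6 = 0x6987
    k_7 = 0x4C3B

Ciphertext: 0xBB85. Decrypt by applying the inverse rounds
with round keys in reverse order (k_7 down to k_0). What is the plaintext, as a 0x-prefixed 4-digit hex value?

s_0 = ciphertext = 0xBB85
s_1 = InvRound(s_0, k_7) = 0xD44A
s_2 = InvRound(s_1, k_6) = 0xA664
s_3 = InvRound(s_2, k_5) = 0x7CC9
s_4 = InvRound(s_3, k_4) = 0xFB45
s_5 = InvRound(s_4, k_3) = 0x4188
s_6 = InvRound(s_5, k_2) = 0x9894
s_7 = InvRound(s_6, k_1) = 0xD75D
s_8 = InvRound(s_7, k_0) = 0xB0D9

0xB0D9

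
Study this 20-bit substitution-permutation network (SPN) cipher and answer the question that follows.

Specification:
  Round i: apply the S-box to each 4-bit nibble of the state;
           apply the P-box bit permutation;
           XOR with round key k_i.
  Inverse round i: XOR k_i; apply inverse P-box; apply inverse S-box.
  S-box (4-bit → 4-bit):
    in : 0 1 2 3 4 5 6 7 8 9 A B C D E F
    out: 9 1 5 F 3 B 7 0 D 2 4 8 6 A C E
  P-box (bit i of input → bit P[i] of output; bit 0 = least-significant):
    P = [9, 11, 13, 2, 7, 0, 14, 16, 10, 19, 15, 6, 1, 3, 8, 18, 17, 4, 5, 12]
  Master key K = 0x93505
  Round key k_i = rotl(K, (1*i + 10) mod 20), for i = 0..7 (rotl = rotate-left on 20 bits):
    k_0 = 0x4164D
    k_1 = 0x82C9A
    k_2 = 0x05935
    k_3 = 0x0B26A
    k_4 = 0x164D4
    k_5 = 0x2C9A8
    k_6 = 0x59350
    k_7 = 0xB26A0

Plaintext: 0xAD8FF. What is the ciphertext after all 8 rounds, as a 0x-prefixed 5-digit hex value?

0x26FB0

s_0 = plaintext = 0xAD8FF
s_1 = Round(s_0, k_0) = 0x1FA20
s_2 = Round(s_1, k_1) = 0xEEF16
s_3 = Round(s_2, k_2) = 0xCE2D5
s_4 = Round(s_3, k_3) = 0x53D5F
s_5 = Round(s_4, k_4) = 0xE5D0B
s_6 = Round(s_5, k_5) = 0xFD946
s_7 = Round(s_6, k_6) = 0x9A9E9
s_8 = Round(s_7, k_7) = 0x26FB0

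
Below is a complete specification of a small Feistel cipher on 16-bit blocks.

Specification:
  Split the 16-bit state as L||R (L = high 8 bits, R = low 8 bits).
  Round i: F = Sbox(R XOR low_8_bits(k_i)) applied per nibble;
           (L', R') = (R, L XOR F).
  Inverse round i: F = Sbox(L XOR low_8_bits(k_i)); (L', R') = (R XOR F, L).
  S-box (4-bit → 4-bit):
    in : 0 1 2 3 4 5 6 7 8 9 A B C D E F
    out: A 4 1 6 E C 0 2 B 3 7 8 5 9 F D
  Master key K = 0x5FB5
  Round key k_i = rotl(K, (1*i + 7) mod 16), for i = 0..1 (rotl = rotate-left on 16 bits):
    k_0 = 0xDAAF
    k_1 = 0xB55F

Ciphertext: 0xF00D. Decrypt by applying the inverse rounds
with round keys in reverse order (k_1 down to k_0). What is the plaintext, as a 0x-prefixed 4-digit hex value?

0x6D70

s_0 = ciphertext = 0xF00D
s_1 = InvRound(s_0, k_1) = 0x70F0
s_2 = InvRound(s_1, k_0) = 0x6D70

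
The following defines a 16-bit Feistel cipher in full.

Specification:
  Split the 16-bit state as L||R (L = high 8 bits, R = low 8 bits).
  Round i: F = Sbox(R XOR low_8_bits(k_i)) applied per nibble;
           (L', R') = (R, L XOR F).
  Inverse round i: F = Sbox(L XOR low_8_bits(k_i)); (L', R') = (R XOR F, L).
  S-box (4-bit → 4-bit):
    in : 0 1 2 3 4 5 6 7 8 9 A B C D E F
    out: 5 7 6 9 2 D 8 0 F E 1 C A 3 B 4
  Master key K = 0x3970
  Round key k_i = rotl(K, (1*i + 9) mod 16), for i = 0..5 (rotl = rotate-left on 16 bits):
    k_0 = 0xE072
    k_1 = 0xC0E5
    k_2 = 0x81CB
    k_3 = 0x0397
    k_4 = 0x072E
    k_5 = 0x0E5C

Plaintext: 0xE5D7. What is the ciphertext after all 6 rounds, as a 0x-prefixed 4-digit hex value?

0xE4D7

s_0 = plaintext = 0xE5D7
s_1 = Round(s_0, k_0) = 0xD7F8
s_2 = Round(s_1, k_1) = 0xF8A4
s_3 = Round(s_2, k_2) = 0xA47C
s_4 = Round(s_3, k_3) = 0x7C18
s_5 = Round(s_4, k_4) = 0x18E4
s_6 = Round(s_5, k_5) = 0xE4D7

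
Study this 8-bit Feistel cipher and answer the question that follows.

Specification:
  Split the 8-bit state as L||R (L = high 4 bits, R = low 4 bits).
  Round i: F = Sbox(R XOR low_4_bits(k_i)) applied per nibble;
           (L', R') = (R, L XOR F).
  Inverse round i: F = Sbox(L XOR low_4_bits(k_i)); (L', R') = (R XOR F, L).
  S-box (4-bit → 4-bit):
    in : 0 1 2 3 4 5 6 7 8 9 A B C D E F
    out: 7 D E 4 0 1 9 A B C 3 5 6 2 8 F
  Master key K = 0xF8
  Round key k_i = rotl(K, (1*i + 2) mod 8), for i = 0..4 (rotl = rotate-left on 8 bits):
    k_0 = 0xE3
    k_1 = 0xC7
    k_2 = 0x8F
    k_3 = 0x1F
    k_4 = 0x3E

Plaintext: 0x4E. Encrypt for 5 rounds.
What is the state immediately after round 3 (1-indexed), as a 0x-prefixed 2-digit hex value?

0x30

s_0 = plaintext = 0x4E
s_1 = Round(s_0, k_0) = 0xE6
s_2 = Round(s_1, k_1) = 0x63
s_3 = Round(s_2, k_2) = 0x30
s_4 = Round(s_3, k_3) = 0x0C
s_5 = Round(s_4, k_4) = 0xCE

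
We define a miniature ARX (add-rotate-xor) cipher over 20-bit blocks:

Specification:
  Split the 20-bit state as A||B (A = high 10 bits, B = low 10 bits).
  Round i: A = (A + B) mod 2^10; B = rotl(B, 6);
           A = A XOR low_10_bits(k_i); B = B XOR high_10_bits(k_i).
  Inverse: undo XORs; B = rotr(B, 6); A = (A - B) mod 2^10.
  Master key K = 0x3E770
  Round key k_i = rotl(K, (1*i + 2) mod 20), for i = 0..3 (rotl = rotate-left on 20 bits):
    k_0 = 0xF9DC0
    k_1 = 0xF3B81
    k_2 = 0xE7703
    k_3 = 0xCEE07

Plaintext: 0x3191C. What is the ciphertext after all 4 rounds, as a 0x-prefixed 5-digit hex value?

s_0 = plaintext = 0x3191C
s_1 = Round(s_0, k_0) = 0x088F6
s_2 = Round(s_1, k_1) = 0xA6641
s_3 = Round(s_2, k_2) = 0xF67F9
s_4 = Round(s_3, k_3) = 0x75544

0x75544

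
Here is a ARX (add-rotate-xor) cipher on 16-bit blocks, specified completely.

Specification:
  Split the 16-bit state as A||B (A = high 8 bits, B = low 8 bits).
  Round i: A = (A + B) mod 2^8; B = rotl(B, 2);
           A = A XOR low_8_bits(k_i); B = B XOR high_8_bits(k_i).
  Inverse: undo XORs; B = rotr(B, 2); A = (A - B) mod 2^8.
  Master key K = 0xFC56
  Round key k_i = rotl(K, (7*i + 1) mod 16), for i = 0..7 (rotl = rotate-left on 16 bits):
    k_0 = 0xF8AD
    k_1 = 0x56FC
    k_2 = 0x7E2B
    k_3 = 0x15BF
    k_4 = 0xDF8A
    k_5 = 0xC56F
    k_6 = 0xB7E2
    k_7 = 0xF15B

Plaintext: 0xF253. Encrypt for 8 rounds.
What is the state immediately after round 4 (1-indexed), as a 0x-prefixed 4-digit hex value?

0xF9E4

s_0 = plaintext = 0xF253
s_1 = Round(s_0, k_0) = 0xE8B5
s_2 = Round(s_1, k_1) = 0x6180
s_3 = Round(s_2, k_2) = 0xCA7C
s_4 = Round(s_3, k_3) = 0xF9E4
s_5 = Round(s_4, k_4) = 0x574C
s_6 = Round(s_5, k_5) = 0xCCF4
s_7 = Round(s_6, k_6) = 0x2264
s_8 = Round(s_7, k_7) = 0xDD60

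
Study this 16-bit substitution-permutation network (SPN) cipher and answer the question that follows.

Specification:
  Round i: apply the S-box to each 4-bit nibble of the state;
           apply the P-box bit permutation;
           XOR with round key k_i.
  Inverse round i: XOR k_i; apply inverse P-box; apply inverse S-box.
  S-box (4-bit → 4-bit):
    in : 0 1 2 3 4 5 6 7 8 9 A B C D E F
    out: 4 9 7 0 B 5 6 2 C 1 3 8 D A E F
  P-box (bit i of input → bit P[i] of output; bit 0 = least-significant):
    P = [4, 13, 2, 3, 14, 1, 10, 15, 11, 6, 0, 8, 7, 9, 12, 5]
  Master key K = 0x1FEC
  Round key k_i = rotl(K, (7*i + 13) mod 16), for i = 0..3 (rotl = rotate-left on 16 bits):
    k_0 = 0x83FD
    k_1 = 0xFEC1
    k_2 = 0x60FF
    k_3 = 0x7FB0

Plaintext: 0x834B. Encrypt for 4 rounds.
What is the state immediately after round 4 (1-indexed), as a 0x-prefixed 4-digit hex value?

0xBD2C

s_0 = plaintext = 0x834B
s_1 = Round(s_0, k_0) = 0x53D7
s_2 = Round(s_1, k_1) = 0x4E43
s_3 = Round(s_2, k_2) = 0xA31C
s_4 = Round(s_3, k_3) = 0xBD2C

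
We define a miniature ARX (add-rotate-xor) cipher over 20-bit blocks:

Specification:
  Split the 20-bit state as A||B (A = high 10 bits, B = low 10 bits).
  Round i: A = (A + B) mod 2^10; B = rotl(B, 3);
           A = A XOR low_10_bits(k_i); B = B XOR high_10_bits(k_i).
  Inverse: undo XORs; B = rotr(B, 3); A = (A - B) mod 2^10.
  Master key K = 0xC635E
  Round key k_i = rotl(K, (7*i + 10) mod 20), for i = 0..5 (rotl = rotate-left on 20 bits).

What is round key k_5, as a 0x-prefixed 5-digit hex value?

0xC6BD8

K = 0xC635E
k_0 = rotl(K, (7*0+10) mod 20) = rotl(K, 10) = 0xD7B18
k_1 = rotl(K, (7*1+10) mod 20) = rotl(K, 17) = 0xD8C6B
k_2 = rotl(K, (7*2+10) mod 20) = rotl(K, 4) = 0x635EC
k_3 = rotl(K, (7*3+10) mod 20) = rotl(K, 11) = 0xAF631
k_4 = rotl(K, (7*4+10) mod 20) = rotl(K, 18) = 0xB18D7
k_5 = rotl(K, (7*5+10) mod 20) = rotl(K, 5) = 0xC6BD8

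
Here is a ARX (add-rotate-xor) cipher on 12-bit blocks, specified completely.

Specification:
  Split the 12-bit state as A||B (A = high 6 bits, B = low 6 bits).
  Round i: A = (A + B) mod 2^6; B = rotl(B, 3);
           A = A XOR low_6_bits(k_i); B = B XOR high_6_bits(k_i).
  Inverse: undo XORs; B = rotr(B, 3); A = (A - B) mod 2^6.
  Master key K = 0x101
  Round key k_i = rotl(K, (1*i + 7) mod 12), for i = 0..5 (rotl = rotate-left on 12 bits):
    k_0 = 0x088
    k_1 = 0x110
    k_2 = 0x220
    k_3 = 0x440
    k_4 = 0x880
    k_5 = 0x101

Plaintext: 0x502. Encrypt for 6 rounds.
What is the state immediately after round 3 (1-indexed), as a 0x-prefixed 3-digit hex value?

0x5BA

s_0 = plaintext = 0x502
s_1 = Round(s_0, k_0) = 0x792
s_2 = Round(s_1, k_1) = 0x816
s_3 = Round(s_2, k_2) = 0x5BA
s_4 = Round(s_3, k_3) = 0x406
s_5 = Round(s_4, k_4) = 0x592
s_6 = Round(s_5, k_5) = 0xA56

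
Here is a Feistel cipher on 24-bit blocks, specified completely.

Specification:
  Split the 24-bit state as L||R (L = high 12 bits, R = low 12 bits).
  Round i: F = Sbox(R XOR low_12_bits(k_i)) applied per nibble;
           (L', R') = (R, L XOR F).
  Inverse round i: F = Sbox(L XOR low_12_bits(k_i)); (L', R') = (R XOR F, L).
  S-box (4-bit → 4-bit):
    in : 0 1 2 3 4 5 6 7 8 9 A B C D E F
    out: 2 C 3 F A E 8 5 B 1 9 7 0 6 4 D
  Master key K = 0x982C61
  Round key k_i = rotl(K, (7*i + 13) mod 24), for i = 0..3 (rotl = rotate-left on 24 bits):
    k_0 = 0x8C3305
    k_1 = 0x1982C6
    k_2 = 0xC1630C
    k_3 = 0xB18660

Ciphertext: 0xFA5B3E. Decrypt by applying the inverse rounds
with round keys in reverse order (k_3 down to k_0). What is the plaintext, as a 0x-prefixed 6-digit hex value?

s_0 = ciphertext = 0xFA5B3E
s_1 = InvRound(s_0, k_3) = 0xA30FA5
s_2 = InvRound(s_1, k_2) = 0xE55A30
s_3 = InvRound(s_2, k_1) = 0xA2FE55
s_4 = InvRound(s_3, k_0) = 0xF6CA2F

0xF6CA2F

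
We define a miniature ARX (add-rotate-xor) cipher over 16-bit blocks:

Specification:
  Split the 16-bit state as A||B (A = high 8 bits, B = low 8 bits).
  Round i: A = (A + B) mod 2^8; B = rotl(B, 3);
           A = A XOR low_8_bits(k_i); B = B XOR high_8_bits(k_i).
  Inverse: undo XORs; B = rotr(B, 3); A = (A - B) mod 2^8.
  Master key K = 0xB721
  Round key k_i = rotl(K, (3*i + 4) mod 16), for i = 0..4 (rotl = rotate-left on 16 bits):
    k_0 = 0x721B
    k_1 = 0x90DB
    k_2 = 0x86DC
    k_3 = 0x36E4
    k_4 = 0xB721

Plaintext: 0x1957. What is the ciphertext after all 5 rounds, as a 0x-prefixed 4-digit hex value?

s_0 = plaintext = 0x1957
s_1 = Round(s_0, k_0) = 0x6BC8
s_2 = Round(s_1, k_1) = 0xE8D6
s_3 = Round(s_2, k_2) = 0x6230
s_4 = Round(s_3, k_3) = 0x76B7
s_5 = Round(s_4, k_4) = 0x0C0A

0x0C0A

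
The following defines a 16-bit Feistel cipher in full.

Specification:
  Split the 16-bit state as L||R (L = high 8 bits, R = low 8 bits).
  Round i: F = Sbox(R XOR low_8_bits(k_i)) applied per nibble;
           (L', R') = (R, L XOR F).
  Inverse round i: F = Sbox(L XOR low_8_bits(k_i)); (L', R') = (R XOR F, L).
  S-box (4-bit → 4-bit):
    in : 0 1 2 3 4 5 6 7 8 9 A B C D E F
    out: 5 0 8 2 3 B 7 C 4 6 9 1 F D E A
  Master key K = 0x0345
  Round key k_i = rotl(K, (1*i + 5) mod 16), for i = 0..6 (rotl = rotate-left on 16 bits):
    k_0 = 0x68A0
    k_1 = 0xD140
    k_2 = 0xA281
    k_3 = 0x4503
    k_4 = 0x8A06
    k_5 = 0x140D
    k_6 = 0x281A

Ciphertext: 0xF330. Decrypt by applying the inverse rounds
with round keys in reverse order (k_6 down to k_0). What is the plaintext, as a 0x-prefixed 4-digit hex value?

0x7E92

s_0 = ciphertext = 0xF330
s_1 = InvRound(s_0, k_6) = 0xD6F3
s_2 = InvRound(s_1, k_5) = 0x22D6
s_3 = InvRound(s_2, k_4) = 0x5522
s_4 = InvRound(s_3, k_3) = 0x9555
s_5 = InvRound(s_4, k_2) = 0x5695
s_6 = InvRound(s_5, k_1) = 0x9256
s_7 = InvRound(s_6, k_0) = 0x7E92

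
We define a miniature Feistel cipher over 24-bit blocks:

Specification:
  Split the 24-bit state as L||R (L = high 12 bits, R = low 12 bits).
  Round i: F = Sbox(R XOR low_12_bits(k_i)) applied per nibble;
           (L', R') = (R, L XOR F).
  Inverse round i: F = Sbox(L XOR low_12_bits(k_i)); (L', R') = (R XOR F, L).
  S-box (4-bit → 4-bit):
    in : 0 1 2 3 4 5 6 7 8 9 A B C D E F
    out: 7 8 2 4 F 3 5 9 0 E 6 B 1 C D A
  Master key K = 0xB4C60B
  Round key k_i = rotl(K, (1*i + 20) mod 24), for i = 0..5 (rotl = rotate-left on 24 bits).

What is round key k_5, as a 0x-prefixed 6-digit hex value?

0x698C17

K = 0xB4C60B
k_0 = rotl(K, (1*0+20) mod 24) = rotl(K, 20) = 0xBB4C60
k_1 = rotl(K, (1*1+20) mod 24) = rotl(K, 21) = 0x7698C1
k_2 = rotl(K, (1*2+20) mod 24) = rotl(K, 22) = 0xED3182
k_3 = rotl(K, (1*3+20) mod 24) = rotl(K, 23) = 0xDA6305
k_4 = rotl(K, (1*4+20) mod 24) = rotl(K, 0) = 0xB4C60B
k_5 = rotl(K, (1*5+20) mod 24) = rotl(K, 1) = 0x698C17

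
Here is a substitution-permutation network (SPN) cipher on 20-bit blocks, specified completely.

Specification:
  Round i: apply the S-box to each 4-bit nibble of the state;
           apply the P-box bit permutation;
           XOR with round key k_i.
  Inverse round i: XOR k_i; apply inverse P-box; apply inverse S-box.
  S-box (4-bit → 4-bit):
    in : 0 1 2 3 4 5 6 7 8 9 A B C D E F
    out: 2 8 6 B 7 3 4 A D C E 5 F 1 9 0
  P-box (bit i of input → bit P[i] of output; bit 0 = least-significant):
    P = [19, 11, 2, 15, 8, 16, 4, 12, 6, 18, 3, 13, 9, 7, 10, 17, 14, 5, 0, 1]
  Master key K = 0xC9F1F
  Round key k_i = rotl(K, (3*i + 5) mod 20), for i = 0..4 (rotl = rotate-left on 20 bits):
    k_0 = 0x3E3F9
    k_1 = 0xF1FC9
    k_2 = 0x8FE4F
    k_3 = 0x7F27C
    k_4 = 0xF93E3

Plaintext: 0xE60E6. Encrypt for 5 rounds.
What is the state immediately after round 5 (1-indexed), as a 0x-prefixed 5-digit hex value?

s_0 = plaintext = 0xE60E6
s_1 = Round(s_0, k_0) = 0x7B6FF
s_2 = Round(s_1, k_1) = 0xF19E3
s_3 = Round(s_2, k_2) = 0x24747
s_4 = Round(s_3, k_3) = 0x25DCD
s_5 = Round(s_4, k_4) = 0x68012

0x68012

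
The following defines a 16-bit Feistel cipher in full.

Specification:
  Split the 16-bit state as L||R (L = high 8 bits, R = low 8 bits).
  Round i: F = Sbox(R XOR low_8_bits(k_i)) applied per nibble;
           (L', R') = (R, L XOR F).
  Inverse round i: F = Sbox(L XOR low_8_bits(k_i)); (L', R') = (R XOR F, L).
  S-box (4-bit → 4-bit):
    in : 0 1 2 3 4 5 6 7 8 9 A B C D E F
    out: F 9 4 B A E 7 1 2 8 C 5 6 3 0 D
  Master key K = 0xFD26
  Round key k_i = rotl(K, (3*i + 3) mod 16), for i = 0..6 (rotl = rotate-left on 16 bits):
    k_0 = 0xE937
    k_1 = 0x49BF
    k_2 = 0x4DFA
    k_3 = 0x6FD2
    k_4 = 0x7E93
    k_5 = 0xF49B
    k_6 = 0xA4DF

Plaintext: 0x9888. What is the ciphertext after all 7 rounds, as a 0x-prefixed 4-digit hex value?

s_0 = plaintext = 0x9888
s_1 = Round(s_0, k_0) = 0x88C5
s_2 = Round(s_1, k_1) = 0xC594
s_3 = Round(s_2, k_2) = 0x94B5
s_4 = Round(s_3, k_3) = 0xB5E5
s_5 = Round(s_4, k_4) = 0xE5A2
s_6 = Round(s_5, k_5) = 0xA25D
s_7 = Round(s_6, k_6) = 0x5D86

0x5D86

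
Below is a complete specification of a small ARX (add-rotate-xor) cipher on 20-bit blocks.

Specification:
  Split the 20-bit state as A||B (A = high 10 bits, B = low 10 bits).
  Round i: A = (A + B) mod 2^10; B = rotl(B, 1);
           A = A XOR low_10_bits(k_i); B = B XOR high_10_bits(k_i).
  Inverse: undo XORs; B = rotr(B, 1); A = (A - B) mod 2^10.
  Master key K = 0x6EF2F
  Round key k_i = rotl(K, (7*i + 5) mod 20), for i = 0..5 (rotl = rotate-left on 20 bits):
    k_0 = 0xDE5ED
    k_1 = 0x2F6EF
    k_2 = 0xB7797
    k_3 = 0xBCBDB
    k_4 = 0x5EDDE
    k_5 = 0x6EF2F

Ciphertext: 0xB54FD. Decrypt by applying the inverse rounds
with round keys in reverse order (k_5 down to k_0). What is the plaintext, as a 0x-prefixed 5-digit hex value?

s_0 = ciphertext = 0xB54FD
s_1 = InvRound(s_0, k_5) = 0x55CA3
s_2 = InvRound(s_1, k_4) = 0xE74EC
s_3 = InvRound(s_2, k_3) = 0xCDD0F
s_4 = InvRound(s_3, k_2) = 0xADDE9
s_5 = InvRound(s_4, k_1) = 0xEB8AA
s_6 = InvRound(s_5, k_0) = 0x96BE9

0x96BE9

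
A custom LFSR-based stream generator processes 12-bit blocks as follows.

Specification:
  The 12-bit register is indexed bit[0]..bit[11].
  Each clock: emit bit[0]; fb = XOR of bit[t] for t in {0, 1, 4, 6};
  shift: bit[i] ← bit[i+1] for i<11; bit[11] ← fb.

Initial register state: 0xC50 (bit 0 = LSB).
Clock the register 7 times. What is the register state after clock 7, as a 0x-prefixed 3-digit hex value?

reg_0 = 0xC50
clock 1: out=0, reg = 0x628
clock 2: out=0, reg = 0x314
clock 3: out=0, reg = 0x98A
clock 4: out=0, reg = 0xCC5
clock 5: out=1, reg = 0x662
clock 6: out=0, reg = 0x331
clock 7: out=1, reg = 0x198

0x198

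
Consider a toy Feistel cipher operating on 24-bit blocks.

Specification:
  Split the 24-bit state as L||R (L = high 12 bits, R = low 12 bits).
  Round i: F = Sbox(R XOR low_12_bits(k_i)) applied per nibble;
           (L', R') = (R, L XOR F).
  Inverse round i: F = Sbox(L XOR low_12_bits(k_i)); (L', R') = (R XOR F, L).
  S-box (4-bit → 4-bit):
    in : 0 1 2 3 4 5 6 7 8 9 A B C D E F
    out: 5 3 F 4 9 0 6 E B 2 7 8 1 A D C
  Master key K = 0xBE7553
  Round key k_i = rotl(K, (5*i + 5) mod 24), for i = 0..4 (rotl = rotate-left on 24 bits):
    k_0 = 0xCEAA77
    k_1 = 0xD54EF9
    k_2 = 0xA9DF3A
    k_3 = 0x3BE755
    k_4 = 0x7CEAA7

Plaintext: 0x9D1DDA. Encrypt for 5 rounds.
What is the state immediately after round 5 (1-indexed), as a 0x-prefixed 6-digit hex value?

0xF2A2CD

s_0 = plaintext = 0x9D1DDA
s_1 = Round(s_0, k_0) = 0xDDA7AB
s_2 = Round(s_1, k_1) = 0x7ABFD5
s_3 = Round(s_2, k_2) = 0xFD5277
s_4 = Round(s_3, k_3) = 0x277F2A
s_5 = Round(s_4, k_4) = 0xF2A2CD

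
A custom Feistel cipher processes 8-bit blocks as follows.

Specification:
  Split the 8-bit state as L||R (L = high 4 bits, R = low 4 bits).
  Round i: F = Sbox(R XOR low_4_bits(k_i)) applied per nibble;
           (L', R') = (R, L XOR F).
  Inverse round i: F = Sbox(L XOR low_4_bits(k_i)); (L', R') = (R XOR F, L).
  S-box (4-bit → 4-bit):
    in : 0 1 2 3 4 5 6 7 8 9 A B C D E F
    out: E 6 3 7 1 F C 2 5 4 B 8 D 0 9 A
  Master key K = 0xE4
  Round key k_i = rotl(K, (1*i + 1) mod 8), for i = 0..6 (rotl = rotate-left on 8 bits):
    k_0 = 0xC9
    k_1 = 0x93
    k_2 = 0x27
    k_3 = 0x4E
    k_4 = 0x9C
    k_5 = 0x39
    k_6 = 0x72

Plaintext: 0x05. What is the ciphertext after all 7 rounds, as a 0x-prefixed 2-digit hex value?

0x03

s_0 = plaintext = 0x05
s_1 = Round(s_0, k_0) = 0x5D
s_2 = Round(s_1, k_1) = 0xDC
s_3 = Round(s_2, k_2) = 0xC5
s_4 = Round(s_3, k_3) = 0x54
s_5 = Round(s_4, k_4) = 0x40
s_6 = Round(s_5, k_5) = 0x00
s_7 = Round(s_6, k_6) = 0x03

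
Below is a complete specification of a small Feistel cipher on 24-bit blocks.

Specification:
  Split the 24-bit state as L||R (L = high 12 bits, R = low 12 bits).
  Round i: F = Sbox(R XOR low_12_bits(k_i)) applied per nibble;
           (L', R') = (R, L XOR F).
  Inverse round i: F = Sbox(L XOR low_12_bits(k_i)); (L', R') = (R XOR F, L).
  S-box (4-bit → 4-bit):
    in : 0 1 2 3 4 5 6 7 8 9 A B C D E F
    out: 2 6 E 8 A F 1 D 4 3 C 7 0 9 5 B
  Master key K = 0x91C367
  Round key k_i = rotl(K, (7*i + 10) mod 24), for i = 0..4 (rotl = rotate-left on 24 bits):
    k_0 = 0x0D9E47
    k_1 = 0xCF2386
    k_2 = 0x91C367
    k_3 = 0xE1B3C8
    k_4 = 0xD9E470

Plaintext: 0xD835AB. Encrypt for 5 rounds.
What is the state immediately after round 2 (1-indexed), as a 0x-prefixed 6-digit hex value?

0xAD3654

s_0 = plaintext = 0xD835AB
s_1 = Round(s_0, k_0) = 0x5ABAD3
s_2 = Round(s_1, k_1) = 0xAD3654
s_3 = Round(s_2, k_2) = 0x65455B
s_4 = Round(s_3, k_3) = 0x55B76C
s_5 = Round(s_4, k_4) = 0x76CD3B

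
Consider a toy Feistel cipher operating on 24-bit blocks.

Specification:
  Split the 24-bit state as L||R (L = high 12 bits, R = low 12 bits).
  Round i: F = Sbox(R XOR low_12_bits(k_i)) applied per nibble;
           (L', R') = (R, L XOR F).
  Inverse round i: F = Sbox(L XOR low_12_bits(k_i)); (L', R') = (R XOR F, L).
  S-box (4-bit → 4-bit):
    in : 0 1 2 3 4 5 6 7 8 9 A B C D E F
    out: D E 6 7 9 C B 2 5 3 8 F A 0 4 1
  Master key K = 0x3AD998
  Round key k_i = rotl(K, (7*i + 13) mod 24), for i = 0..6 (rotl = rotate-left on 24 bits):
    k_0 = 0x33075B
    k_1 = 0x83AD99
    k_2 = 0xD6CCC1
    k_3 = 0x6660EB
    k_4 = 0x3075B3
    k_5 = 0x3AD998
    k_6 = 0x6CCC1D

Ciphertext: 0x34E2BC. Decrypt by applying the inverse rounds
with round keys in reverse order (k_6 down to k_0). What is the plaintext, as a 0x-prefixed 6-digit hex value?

0x7922C4

s_0 = ciphertext = 0x34E2BC
s_1 = InvRound(s_0, k_6) = 0x37B34E
s_2 = InvRound(s_1, k_5) = 0xB0937B
s_3 = InvRound(s_2, k_4) = 0x783B09
s_4 = InvRound(s_3, k_3) = 0x9BC783
s_5 = InvRound(s_4, k_2) = 0xBA39BC
s_6 = InvRound(s_5, k_1) = 0x2C4BA3
s_7 = InvRound(s_6, k_0) = 0x7922C4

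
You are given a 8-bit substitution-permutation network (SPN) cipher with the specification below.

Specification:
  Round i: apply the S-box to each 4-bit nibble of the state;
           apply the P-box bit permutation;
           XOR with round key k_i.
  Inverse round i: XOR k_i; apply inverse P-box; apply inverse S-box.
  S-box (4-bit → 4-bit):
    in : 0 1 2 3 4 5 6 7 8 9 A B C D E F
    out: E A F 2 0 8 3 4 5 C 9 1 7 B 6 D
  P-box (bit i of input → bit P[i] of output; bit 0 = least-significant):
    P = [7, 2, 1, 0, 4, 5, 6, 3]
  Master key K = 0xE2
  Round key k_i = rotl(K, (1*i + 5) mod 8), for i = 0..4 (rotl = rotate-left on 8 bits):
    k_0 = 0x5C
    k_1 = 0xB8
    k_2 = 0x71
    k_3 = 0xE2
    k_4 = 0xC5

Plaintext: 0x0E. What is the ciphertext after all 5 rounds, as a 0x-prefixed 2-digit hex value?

0x4D

s_0 = plaintext = 0x0E
s_1 = Round(s_0, k_0) = 0x32
s_2 = Round(s_1, k_1) = 0x1F
s_3 = Round(s_2, k_2) = 0xDA
s_4 = Round(s_3, k_3) = 0x5B
s_5 = Round(s_4, k_4) = 0x4D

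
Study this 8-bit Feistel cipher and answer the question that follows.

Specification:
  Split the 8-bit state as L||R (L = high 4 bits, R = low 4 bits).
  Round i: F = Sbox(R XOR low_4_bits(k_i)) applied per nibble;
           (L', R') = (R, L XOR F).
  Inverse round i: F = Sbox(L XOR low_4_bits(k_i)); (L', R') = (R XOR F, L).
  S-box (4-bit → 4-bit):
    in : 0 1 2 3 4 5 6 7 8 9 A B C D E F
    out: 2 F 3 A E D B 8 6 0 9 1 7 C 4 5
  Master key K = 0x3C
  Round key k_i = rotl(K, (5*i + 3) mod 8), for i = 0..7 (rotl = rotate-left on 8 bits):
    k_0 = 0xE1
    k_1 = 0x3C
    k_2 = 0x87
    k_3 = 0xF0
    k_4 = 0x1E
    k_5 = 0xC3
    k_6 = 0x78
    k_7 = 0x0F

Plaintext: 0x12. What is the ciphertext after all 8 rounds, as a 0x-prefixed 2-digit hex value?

s_0 = plaintext = 0x12
s_1 = Round(s_0, k_0) = 0x2B
s_2 = Round(s_1, k_1) = 0xBA
s_3 = Round(s_2, k_2) = 0xA7
s_4 = Round(s_3, k_3) = 0x72
s_5 = Round(s_4, k_4) = 0x20
s_6 = Round(s_5, k_5) = 0x08
s_7 = Round(s_6, k_6) = 0x82
s_8 = Round(s_7, k_7) = 0x24

0x24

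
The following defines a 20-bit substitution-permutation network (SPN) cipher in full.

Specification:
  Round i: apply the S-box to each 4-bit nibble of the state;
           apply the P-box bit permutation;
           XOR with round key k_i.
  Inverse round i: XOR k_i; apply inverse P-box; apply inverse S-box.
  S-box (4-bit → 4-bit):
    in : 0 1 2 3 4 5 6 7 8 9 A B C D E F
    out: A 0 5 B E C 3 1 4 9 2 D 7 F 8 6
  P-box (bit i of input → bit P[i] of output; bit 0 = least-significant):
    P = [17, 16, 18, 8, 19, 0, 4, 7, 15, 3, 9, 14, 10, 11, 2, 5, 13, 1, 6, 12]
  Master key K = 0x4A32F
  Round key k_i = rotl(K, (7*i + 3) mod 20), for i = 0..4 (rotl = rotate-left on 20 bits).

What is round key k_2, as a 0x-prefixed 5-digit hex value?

0xE9465

K = 0x4A32F
k_0 = rotl(K, (7*0+3) mod 20) = rotl(K, 3) = 0x5197A
k_1 = rotl(K, (7*1+3) mod 20) = rotl(K, 10) = 0xCBD28
k_2 = rotl(K, (7*2+3) mod 20) = rotl(K, 17) = 0xE9465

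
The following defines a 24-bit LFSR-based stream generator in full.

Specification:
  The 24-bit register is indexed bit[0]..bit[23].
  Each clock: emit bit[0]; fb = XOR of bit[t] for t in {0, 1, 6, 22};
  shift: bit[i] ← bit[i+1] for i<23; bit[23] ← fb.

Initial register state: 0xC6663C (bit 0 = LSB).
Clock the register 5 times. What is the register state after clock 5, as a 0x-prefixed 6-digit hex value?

reg_0 = 0xC6663C
clock 1: out=0, reg = 0xE3331E
clock 2: out=0, reg = 0x71998F
clock 3: out=1, reg = 0xB8CCC7
clock 4: out=1, reg = 0xDC6663
clock 5: out=1, reg = 0x6E3331

0x6E3331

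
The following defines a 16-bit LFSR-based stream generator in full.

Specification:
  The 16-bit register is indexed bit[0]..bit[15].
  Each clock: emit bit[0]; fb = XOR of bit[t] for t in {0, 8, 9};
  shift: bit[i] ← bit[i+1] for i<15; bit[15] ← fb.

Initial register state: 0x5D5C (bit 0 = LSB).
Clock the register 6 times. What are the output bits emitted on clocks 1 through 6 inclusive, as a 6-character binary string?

reg_0 = 0x5D5C
clock 1: out=0, reg = 0xAEAE
clock 2: out=0, reg = 0xD757
clock 3: out=1, reg = 0xEBAB
clock 4: out=1, reg = 0xF5D5
clock 5: out=1, reg = 0x7AEA
clock 6: out=0, reg = 0xBD75

001110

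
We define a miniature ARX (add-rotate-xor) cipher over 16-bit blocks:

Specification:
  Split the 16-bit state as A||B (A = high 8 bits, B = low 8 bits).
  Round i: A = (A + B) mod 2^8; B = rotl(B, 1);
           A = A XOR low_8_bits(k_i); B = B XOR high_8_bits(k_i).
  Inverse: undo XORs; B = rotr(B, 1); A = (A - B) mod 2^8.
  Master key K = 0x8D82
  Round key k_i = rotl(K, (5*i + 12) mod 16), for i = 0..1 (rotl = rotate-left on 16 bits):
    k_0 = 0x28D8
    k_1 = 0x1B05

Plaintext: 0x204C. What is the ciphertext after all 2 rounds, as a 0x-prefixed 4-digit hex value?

s_0 = plaintext = 0x204C
s_1 = Round(s_0, k_0) = 0xB4B0
s_2 = Round(s_1, k_1) = 0x617A

0x617A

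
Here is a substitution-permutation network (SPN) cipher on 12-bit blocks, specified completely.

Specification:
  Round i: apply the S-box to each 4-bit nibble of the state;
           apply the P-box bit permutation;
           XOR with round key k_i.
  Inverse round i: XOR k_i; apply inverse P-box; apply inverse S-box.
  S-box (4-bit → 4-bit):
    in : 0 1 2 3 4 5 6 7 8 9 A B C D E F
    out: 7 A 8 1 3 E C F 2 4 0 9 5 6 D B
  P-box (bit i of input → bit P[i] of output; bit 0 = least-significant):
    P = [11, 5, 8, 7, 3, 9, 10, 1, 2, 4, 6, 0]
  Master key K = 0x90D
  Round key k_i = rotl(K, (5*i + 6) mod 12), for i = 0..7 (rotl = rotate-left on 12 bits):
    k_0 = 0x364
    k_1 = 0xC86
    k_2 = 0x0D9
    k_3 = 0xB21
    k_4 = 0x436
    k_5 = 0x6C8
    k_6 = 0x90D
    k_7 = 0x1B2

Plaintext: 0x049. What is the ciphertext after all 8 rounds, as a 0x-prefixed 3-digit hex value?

s_0 = plaintext = 0x049
s_1 = Round(s_0, k_0) = 0x038
s_2 = Round(s_1, k_1) = 0xCFA
s_3 = Round(s_2, k_2) = 0x297
s_4 = Round(s_3, k_3) = 0x680
s_5 = Round(s_4, k_4) = 0xF57
s_6 = Round(s_5, k_5) = 0x97F
s_7 = Round(s_6, k_6) = 0x7E7
s_8 = Round(s_7, k_7) = 0xC4D

0xC4D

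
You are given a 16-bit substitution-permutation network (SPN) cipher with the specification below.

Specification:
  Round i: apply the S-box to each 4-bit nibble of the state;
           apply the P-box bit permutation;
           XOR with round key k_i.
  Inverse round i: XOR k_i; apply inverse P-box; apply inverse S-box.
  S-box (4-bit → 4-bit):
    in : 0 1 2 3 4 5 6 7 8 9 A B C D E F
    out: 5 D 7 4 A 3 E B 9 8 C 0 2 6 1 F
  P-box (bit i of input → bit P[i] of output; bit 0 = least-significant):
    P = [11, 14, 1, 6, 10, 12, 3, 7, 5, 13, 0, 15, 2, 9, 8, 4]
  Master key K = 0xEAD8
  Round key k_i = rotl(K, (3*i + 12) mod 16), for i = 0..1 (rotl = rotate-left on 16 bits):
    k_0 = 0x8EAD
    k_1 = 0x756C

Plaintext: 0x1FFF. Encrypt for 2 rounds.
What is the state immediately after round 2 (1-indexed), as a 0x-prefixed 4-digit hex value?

s_0 = plaintext = 0x1FFF
s_1 = Round(s_0, k_0) = 0x7352
s_2 = Round(s_1, k_1) = 0x2B7B

0x2B7B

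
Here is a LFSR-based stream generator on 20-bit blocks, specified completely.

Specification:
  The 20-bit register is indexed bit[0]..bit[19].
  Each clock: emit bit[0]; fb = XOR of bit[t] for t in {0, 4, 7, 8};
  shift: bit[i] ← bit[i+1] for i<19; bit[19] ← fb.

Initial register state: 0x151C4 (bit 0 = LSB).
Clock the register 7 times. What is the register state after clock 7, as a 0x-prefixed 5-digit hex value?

reg_0 = 0x151C4
clock 1: out=0, reg = 0x0A8E2
clock 2: out=0, reg = 0x85471
clock 3: out=1, reg = 0x42A38
clock 4: out=0, reg = 0xA151C
clock 5: out=0, reg = 0x50A8E
clock 6: out=0, reg = 0xA8547
clock 7: out=1, reg = 0x542A3

0x542A3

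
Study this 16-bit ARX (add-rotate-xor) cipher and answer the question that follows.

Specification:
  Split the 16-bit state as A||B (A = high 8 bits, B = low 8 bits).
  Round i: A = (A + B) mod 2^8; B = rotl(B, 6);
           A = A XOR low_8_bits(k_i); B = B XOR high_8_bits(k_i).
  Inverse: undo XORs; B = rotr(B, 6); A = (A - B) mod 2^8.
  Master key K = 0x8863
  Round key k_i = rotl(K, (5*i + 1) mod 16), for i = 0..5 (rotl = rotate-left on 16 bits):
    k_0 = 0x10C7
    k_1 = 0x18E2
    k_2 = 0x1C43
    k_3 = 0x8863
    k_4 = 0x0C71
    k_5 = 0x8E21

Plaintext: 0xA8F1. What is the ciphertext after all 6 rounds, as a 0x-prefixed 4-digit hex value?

0x5B76

s_0 = plaintext = 0xA8F1
s_1 = Round(s_0, k_0) = 0x5E6C
s_2 = Round(s_1, k_1) = 0x2803
s_3 = Round(s_2, k_2) = 0x68DC
s_4 = Round(s_3, k_3) = 0x27BF
s_5 = Round(s_4, k_4) = 0x97E3
s_6 = Round(s_5, k_5) = 0x5B76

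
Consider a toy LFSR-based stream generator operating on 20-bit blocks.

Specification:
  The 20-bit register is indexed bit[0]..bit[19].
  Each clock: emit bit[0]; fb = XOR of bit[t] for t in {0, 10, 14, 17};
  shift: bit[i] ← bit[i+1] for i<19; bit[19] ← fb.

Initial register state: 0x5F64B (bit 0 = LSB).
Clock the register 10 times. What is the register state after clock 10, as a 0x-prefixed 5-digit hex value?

0x0ED7D

reg_0 = 0x5F64B
clock 1: out=1, reg = 0xAFB25
clock 2: out=1, reg = 0xD7D92
clock 3: out=0, reg = 0x6BEC9
clock 4: out=1, reg = 0xB5F64
clock 5: out=0, reg = 0xDAFB2
clock 6: out=0, reg = 0xED7D9
clock 7: out=1, reg = 0x76BEC
clock 8: out=0, reg = 0x3B5F6
clock 9: out=0, reg = 0x1DAFB
clock 10: out=1, reg = 0x0ED7D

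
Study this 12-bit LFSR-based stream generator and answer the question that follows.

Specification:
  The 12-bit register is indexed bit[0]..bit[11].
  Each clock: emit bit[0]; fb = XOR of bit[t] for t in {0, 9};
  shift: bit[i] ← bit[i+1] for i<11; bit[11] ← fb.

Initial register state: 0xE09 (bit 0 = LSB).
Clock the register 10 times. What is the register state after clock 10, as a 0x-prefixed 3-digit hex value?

0x7FB

reg_0 = 0xE09
clock 1: out=1, reg = 0x704
clock 2: out=0, reg = 0xB82
clock 3: out=0, reg = 0xDC1
clock 4: out=1, reg = 0xEE0
clock 5: out=0, reg = 0xF70
clock 6: out=0, reg = 0xFB8
clock 7: out=0, reg = 0xFDC
clock 8: out=0, reg = 0xFEE
clock 9: out=0, reg = 0xFF7
clock 10: out=1, reg = 0x7FB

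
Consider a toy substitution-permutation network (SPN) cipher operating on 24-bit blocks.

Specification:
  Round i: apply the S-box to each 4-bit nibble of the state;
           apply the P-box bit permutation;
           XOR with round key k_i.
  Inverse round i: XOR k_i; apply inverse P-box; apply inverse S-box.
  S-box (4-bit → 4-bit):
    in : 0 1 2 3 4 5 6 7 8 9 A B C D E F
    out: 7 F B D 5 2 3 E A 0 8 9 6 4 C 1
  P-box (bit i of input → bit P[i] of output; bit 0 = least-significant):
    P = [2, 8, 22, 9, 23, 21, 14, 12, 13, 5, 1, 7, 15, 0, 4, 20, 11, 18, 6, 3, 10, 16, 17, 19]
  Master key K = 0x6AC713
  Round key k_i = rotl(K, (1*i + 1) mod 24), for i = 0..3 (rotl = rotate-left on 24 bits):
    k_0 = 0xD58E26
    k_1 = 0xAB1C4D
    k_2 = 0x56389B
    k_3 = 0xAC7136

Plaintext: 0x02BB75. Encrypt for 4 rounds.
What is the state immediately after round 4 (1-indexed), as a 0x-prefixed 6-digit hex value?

0x6A6F2C

s_0 = plaintext = 0x02BB75
s_1 = Round(s_0, k_0) = 0xE273AE
s_2 = Round(s_1, k_1) = 0xF526D6
s_3 = Round(s_2, k_2) = 0x42DDBE
s_4 = Round(s_3, k_3) = 0x6A6F2C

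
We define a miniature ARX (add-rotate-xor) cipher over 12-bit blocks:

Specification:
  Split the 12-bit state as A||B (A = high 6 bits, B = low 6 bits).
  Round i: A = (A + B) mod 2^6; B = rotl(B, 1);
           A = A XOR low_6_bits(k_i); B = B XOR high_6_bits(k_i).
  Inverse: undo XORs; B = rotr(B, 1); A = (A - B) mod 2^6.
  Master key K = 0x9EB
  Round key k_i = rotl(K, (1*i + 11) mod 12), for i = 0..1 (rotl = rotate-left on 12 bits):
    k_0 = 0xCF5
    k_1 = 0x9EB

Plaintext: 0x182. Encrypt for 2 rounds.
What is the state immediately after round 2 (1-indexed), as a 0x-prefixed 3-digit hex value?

0x7C8

s_0 = plaintext = 0x182
s_1 = Round(s_0, k_0) = 0xF77
s_2 = Round(s_1, k_1) = 0x7C8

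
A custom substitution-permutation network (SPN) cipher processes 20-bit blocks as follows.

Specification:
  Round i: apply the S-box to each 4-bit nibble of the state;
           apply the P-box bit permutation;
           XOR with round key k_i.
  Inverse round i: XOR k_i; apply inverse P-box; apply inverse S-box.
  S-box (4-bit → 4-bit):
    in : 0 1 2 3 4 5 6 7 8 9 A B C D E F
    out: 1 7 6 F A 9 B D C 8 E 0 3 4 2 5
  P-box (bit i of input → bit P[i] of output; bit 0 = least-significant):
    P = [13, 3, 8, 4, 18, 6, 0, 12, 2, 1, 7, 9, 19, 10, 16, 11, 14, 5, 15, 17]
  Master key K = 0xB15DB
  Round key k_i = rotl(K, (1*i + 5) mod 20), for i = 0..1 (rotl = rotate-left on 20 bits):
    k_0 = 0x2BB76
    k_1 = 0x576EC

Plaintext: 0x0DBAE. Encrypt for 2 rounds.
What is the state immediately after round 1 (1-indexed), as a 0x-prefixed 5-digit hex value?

0x3EB3F

s_0 = plaintext = 0x0DBAE
s_1 = Round(s_0, k_0) = 0x3EB3F
s_2 = Round(s_1, k_1) = 0x3838D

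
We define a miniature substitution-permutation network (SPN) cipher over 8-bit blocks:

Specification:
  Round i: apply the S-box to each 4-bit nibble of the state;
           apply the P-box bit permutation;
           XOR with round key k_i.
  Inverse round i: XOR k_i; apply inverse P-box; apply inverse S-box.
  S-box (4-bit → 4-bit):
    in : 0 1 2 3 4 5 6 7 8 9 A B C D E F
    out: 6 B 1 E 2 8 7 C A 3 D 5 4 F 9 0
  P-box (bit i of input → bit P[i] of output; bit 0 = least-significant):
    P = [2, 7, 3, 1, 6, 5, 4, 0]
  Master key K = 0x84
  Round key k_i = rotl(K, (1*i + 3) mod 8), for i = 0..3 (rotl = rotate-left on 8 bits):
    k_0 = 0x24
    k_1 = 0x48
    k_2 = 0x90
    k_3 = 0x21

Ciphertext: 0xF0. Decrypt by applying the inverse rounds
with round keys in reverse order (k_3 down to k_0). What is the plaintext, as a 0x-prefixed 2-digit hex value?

s_0 = ciphertext = 0xF0
s_1 = InvRound(s_0, k_3) = 0xA4
s_2 = InvRound(s_1, k_2) = 0x02
s_3 = InvRound(s_2, k_1) = 0x27
s_4 = InvRound(s_3, k_0) = 0x55

0x55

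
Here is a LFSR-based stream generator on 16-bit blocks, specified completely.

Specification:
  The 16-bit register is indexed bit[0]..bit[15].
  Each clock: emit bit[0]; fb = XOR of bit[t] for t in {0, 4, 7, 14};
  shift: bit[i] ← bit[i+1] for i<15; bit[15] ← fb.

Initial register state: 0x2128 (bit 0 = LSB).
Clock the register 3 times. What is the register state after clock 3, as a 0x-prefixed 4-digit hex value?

0x0425

reg_0 = 0x2128
clock 1: out=0, reg = 0x1094
clock 2: out=0, reg = 0x084A
clock 3: out=0, reg = 0x0425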